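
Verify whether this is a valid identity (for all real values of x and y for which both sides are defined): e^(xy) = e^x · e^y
No, this is NOT an identity.

Claim: e^(xy) = e^x · e^y.
Test a specific point where both sides are defined: x = 3, y = -2.
LHS = e^(xy) ≈ 0.0025
RHS = e^x · e^y ≈ 2.7183
Since 0.0025 ≠ 2.7183, the equation fails at this point, so it cannot hold for all real values of x and y for which both sides are defined.
e^x · e^y = e^(x+y), not e^(xy).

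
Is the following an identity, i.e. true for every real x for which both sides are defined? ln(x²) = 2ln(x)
Yes, this is an identity.

Claim: ln(x²) = 2ln(x).
Reasoning: The right side requires x > 0. For x > 0, x² = (e^(ln x))² = e^(2ln x), so ln(x²) = 2ln(x). (For x < 0 the right side is undefined, so those values are outside the claim.)
So the two sides agree for every real x for which both sides are defined.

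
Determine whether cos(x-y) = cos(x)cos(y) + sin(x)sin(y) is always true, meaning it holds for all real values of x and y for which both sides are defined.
Yes, this is an identity.

Claim: cos(x-y) = cos(x)cos(y) + sin(x)sin(y).
Reasoning: Replace y by -y in cos(x+y) = cos(x)cos(y) - sin(x)sin(y) and use cos(-y) = cos(y), sin(-y) = -sin(y): cos(x-y) = cos(x)cos(y) + sin(x)sin(y).
So the two sides agree for all real values of x and y for which both sides are defined.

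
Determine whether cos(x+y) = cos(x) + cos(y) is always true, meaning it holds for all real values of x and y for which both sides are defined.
Claim: cos(x+y) = cos(x) + cos(y).
Test a specific point where both sides are defined: x = -π/2, y = -π/2.
LHS = cos(x+y) ≈ -1.0000
RHS = cos(x) + cos(y) ≈ 0.0000
Since -1.0000 ≠ 0.0000, the equation fails at this point, so it cannot hold for all real values of x and y for which both sides are defined.
The correct expansion is cos(x+y) = cos(x)cos(y) - sin(x)sin(y); cosine is not additive.

Conclusion: No, this is NOT an identity.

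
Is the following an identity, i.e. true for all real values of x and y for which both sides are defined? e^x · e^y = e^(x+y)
Claim: e^x · e^y = e^(x+y).
Reasoning: This is the law of exponents for a common base: multiplying powers adds exponents. E.g. from the series, (Σ x^j/j!)(Σ y^k/k!) = Σ_m (Σ_{j+k=m} x^j y^k/(j!k!)) = Σ_m (x+y)^m/m! by the binomial theorem.
So the two sides agree for all real values of x and y for which both sides are defined.

Conclusion: Yes, this is an identity.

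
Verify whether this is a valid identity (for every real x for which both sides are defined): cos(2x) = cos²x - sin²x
Claim: cos(2x) = cos²x - sin²x.
Reasoning: Put y = x in the addition formula cos(x+y) = cos(x)cos(y) - sin(x)sin(y): cos(2x) = cos²x - sin²x.
So the two sides agree for every real x for which both sides are defined.

Conclusion: Yes, this is an identity.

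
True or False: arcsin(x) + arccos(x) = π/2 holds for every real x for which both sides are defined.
True.

Claim: arcsin(x) + arccos(x) = π/2.
Reasoning: Both sides are defined for -1 ≤ x ≤ 1. Let θ = arcsin(x), so sin θ = x and θ ∈ [-π/2, π/2]. Then cos(π/2 - θ) = sin θ = x and π/2 - θ ∈ [0, π], which is exactly the range of arccos, so arccos(x) = π/2 - θ. Adding: arcsin(x) + arccos(x) = θ + (π/2 - θ) = π/2.
So the two sides agree for every real x for which both sides are defined.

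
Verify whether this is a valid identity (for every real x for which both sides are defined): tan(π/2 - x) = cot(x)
Claim: tan(π/2 - x) = cot(x).
Reasoning: tan(π/2 - x) = sin(π/2 - x)/cos(π/2 - x) = cos(x)/sin(x) = cot(x), using the cofunction identities sin(π/2 - x) = cos(x) and cos(π/2 - x) = sin(x).
So the two sides agree for every real x for which both sides are defined.

Conclusion: Yes, this is an identity.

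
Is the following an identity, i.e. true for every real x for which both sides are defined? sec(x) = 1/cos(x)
Claim: sec(x) = 1/cos(x).
Reasoning: sec(x) is by definition the reciprocal of cos(x), wherever cos(x) ≠ 0.
So the two sides agree for every real x for which both sides are defined.

Conclusion: Yes, this is an identity.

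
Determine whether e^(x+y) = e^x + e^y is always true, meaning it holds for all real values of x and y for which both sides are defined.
Claim: e^(x+y) = e^x + e^y.
Test a specific point where both sides are defined: x = 1/2, y = 3.
LHS = e^(x+y) ≈ 33.1155
RHS = e^x + e^y ≈ 21.7343
Since 33.1155 ≠ 21.7343, the equation fails at this point, so it cannot hold for all real values of x and y for which both sides are defined.
The correct rule is e^(x+y) = e^x · e^y (a product, not a sum).

Conclusion: No, this is NOT an identity.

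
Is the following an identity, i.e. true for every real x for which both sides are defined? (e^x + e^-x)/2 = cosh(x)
Claim: (e^x + e^-x)/2 = cosh(x).
Reasoning: This is exactly the definition of the hyperbolic cosine: cosh(x) := (e^x + e^-x)/2.
So the two sides agree for every real x for which both sides are defined.

Conclusion: Yes, this is an identity.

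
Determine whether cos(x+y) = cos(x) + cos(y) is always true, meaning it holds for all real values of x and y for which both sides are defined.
No, this is NOT an identity.

Claim: cos(x+y) = cos(x) + cos(y).
Test a specific point where both sides are defined: x = -π/3, y = -π/2.
LHS = cos(x+y) ≈ -0.8660
RHS = cos(x) + cos(y) ≈ 0.5000
Since -0.8660 ≠ 0.5000, the equation fails at this point, so it cannot hold for all real values of x and y for which both sides are defined.
The correct expansion is cos(x+y) = cos(x)cos(y) - sin(x)sin(y); cosine is not additive.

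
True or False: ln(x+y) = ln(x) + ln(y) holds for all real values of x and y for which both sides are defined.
Claim: ln(x+y) = ln(x) + ln(y).
Test a specific point where both sides are defined: x = 3/2, y = 3/2.
LHS = ln(x+y) ≈ 1.0986
RHS = ln(x) + ln(y) ≈ 0.8109
Since 1.0986 ≠ 0.8109, the equation fails at this point, so it cannot hold for all real values of x and y for which both sides are defined.
ln(x) + ln(y) = ln(xy), not ln(x+y).

Conclusion: False.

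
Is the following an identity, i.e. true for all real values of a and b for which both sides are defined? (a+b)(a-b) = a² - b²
Claim: (a+b)(a-b) = a² - b².
Reasoning: Expand: (a+b)(a-b) = a² - ab + ba - b² = a² - b² (the cross terms cancel).
So the two sides agree for all real values of a and b for which both sides are defined.

Conclusion: Yes, this is an identity.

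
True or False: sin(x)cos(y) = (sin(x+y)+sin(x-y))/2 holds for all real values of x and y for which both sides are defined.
Claim: sin(x)cos(y) = (sin(x+y)+sin(x-y))/2.
Reasoning: sin(x+y) = sin(x)cos(y) + cos(x)sin(y) and sin(x-y) = sin(x)cos(y) - cos(x)sin(y). Adding, sin(x+y) + sin(x-y) = 2sin(x)cos(y); divide by 2.
So the two sides agree for all real values of x and y for which both sides are defined.

Conclusion: True.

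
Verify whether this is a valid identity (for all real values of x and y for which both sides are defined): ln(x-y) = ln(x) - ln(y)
No, this is NOT an identity.

Claim: ln(x-y) = ln(x) - ln(y).
Test a specific point where both sides are defined: x = 5, y = 2.
LHS = ln(x-y) ≈ 1.0986
RHS = ln(x) - ln(y) ≈ 0.9163
Since 1.0986 ≠ 0.9163, the equation fails at this point, so it cannot hold for all real values of x and y for which both sides are defined.
ln(x) - ln(y) = ln(x/y), not ln(x-y).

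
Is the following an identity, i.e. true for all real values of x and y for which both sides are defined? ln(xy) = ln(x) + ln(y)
Claim: ln(xy) = ln(x) + ln(y).
Reasoning: Both sides are simultaneously defined only when x, y > 0. Write x = e^p, y = e^q (p = ln x, q = ln y). Then xy = e^p · e^q = e^(p+q), so ln(xy) = p + q = ln(x) + ln(y).
So the two sides agree for all real values of x and y for which both sides are defined.

Conclusion: Yes, this is an identity.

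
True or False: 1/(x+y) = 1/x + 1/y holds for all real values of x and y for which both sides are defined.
Claim: 1/(x+y) = 1/x + 1/y.
Test a specific point where both sides are defined: x = 1/2, y = 5.
LHS = 1/(x+y) ≈ 0.1818
RHS = 1/x + 1/y ≈ 2.2000
Since 0.1818 ≠ 2.2000, the equation fails at this point, so it cannot hold for all real values of x and y for which both sides are defined.
1/x + 1/y = (x+y)/(xy), which is not 1/(x+y).

Conclusion: False.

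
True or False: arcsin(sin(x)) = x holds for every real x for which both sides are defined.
Claim: arcsin(sin(x)) = x.
Test a specific point where both sides are defined: x = 2π/3.
LHS = arcsin(sin(x)) ≈ 1.0472
RHS = x ≈ 2.0944
Since 1.0472 ≠ 2.0944, the equation fails at this point, so it cannot hold for every real x for which both sides are defined.
arcsin only returns values in [-π/2, π/2], so arcsin(sin(x)) = x holds only for x in that interval, not for all real x.

Conclusion: False.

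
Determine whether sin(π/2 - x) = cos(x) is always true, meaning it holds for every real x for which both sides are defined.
Yes, this is an identity.

Claim: sin(π/2 - x) = cos(x).
Reasoning: Use sin(u - v) = sin(u)cos(v) - cos(u)sin(v) with u = π/2, v = x: sin(π/2)cos(x) - cos(π/2)sin(x) = 1·cos(x) - 0·sin(x) = cos(x).
So the two sides agree for every real x for which both sides are defined.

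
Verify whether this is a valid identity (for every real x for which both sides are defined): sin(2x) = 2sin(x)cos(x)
Yes, this is an identity.

Claim: sin(2x) = 2sin(x)cos(x).
Reasoning: Put y = x in the addition formula sin(x+y) = sin(x)cos(y) + cos(x)sin(y): sin(2x) = sin(x)cos(x) + cos(x)sin(x) = 2sin(x)cos(x).
So the two sides agree for every real x for which both sides are defined.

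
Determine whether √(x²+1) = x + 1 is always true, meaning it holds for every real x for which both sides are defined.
Claim: √(x²+1) = x + 1.
Test a specific point where both sides are defined: x = -2.
LHS = √(x²+1) ≈ 2.2361
RHS = x + 1 ≈ -1.0000
Since 2.2361 ≠ -1.0000, the equation fails at this point, so it cannot hold for every real x for which both sides are defined.
(x+1)² = x² + 2x + 1 ≠ x² + 1 unless x = 0.

Conclusion: No, this is NOT an identity.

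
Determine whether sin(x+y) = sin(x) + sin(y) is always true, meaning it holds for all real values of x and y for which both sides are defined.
No, this is NOT an identity.

Claim: sin(x+y) = sin(x) + sin(y).
Test a specific point where both sides are defined: x = π/3, y = π/6.
LHS = sin(x+y) ≈ 1.0000
RHS = sin(x) + sin(y) ≈ 1.3660
Since 1.0000 ≠ 1.3660, the equation fails at this point, so it cannot hold for all real values of x and y for which both sides are defined.
The correct expansion is sin(x+y) = sin(x)cos(y) + cos(x)sin(y); sine is not additive.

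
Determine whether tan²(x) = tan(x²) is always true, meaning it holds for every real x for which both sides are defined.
Claim: tan²(x) = tan(x²).
Test a specific point where both sides are defined: x = -π/3.
LHS = tan²(x) ≈ 3.0000
RHS = tan(x²) ≈ 1.9485
Since 3.0000 ≠ 1.9485, the equation fails at this point, so it cannot hold for every real x for which both sides are defined.
tan²(x) means (tan x)², squaring the output; tan(x²) squares the input. These are different functions.

Conclusion: No, this is NOT an identity.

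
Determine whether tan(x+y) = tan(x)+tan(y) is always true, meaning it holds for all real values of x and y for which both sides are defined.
No, this is NOT an identity.

Claim: tan(x+y) = tan(x)+tan(y).
Test a specific point where both sides are defined: x = π/4, y = 2π/3.
LHS = tan(x+y) ≈ -0.2679
RHS = tan(x)+tan(y) ≈ -0.7321
Since -0.2679 ≠ -0.7321, the equation fails at this point, so it cannot hold for all real values of x and y for which both sides are defined.
The correct formula is tan(x+y) = (tan(x) + tan(y))/(1 - tan(x)tan(y)).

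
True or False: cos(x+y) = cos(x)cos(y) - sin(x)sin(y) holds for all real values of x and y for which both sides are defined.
True.

Claim: cos(x+y) = cos(x)cos(y) - sin(x)sin(y).
Reasoning: By Euler's formula e^(i(x+y)) = e^(ix)·e^(iy) = (cos x + i·sin x)(cos y + i·sin y). The real part of the left side is cos(x+y); the real part of the product is cos(x)cos(y) - sin(x)sin(y) (since i·i = -1).
So the two sides agree for all real values of x and y for which both sides are defined.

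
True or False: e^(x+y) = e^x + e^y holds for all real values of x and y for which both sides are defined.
False.

Claim: e^(x+y) = e^x + e^y.
Test a specific point where both sides are defined: x = 4, y = 1.
LHS = e^(x+y) ≈ 148.4132
RHS = e^x + e^y ≈ 57.3164
Since 148.4132 ≠ 57.3164, the equation fails at this point, so it cannot hold for all real values of x and y for which both sides are defined.
The correct rule is e^(x+y) = e^x · e^y (a product, not a sum).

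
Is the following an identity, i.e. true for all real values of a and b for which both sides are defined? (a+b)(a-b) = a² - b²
Yes, this is an identity.

Claim: (a+b)(a-b) = a² - b².
Reasoning: Expand: (a+b)(a-b) = a² - ab + ba - b² = a² - b² (the cross terms cancel).
So the two sides agree for all real values of a and b for which both sides are defined.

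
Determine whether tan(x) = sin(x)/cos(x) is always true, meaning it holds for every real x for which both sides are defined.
Yes, this is an identity.

Claim: tan(x) = sin(x)/cos(x).
Reasoning: For an angle x whose terminal point on the unit circle is (cos x, sin x), tan(x) is defined as the ratio (second coordinate)/(first coordinate) = sin(x)/cos(x), wherever cos(x) ≠ 0.
So the two sides agree for every real x for which both sides are defined.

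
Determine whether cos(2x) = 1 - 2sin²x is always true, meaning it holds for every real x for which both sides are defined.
Yes, this is an identity.

Claim: cos(2x) = 1 - 2sin²x.
Reasoning: cos(2x) = cos²x - sin²x. Replace cos²x by 1 - sin²x: (1 - sin²x) - sin²x = 1 - 2sin²x.
So the two sides agree for every real x for which both sides are defined.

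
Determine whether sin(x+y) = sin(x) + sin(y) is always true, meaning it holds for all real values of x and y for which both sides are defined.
Claim: sin(x+y) = sin(x) + sin(y).
Test a specific point where both sides are defined: x = π/4, y = π/6.
LHS = sin(x+y) ≈ 0.9659
RHS = sin(x) + sin(y) ≈ 1.2071
Since 0.9659 ≠ 1.2071, the equation fails at this point, so it cannot hold for all real values of x and y for which both sides are defined.
The correct expansion is sin(x+y) = sin(x)cos(y) + cos(x)sin(y); sine is not additive.

Conclusion: No, this is NOT an identity.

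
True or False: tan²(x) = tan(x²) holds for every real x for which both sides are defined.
Claim: tan²(x) = tan(x²).
Test a specific point where both sides are defined: x = π/4.
LHS = tan²(x) ≈ 1.0000
RHS = tan(x²) ≈ 0.7092
Since 1.0000 ≠ 0.7092, the equation fails at this point, so it cannot hold for every real x for which both sides are defined.
tan²(x) means (tan x)², squaring the output; tan(x²) squares the input. These are different functions.

Conclusion: False.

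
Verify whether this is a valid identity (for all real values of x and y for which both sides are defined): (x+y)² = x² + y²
Claim: (x+y)² = x² + y².
Test a specific point where both sides are defined: x = -2, y = 5.
LHS = (x+y)² ≈ 9.0000
RHS = x² + y² ≈ 29.0000
Since 9.0000 ≠ 29.0000, the equation fails at this point, so it cannot hold for all real values of x and y for which both sides are defined.
The correct expansion is (x+y)² = x² + 2xy + y²; the cross term 2xy is missing.

Conclusion: No, this is NOT an identity.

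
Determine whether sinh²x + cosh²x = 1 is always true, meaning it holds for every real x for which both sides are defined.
Claim: sinh²x + cosh²x = 1.
Test a specific point where both sides are defined: x = 4.
LHS = sinh²x + cosh²x ≈ 1490.4792
RHS = 1 ≈ 1.0000
Since 1490.4792 ≠ 1.0000, the equation fails at this point, so it cannot hold for every real x for which both sides are defined.
The correct hyperbolic identity is cosh²x - sinh²x = 1 (a difference); the sum sinh²x + cosh²x equals cosh(2x).

Conclusion: No, this is NOT an identity.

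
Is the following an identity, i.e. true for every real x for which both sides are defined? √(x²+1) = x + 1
Claim: √(x²+1) = x + 1.
Test a specific point where both sides are defined: x = 4.
LHS = √(x²+1) ≈ 4.1231
RHS = x + 1 ≈ 5.0000
Since 4.1231 ≠ 5.0000, the equation fails at this point, so it cannot hold for every real x for which both sides are defined.
(x+1)² = x² + 2x + 1 ≠ x² + 1 unless x = 0.

Conclusion: No, this is NOT an identity.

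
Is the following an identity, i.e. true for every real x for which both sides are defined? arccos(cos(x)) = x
No, this is NOT an identity.

Claim: arccos(cos(x)) = x.
Test a specific point where both sides are defined: x = -π/3.
LHS = arccos(cos(x)) ≈ 1.0472
RHS = x ≈ -1.0472
Since 1.0472 ≠ -1.0472, the equation fails at this point, so it cannot hold for every real x for which both sides are defined.
arccos only returns values in [0, π], so arccos(cos(x)) = x holds only for x in that interval, not for all real x.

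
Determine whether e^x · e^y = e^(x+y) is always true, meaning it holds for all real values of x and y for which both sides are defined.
Claim: e^x · e^y = e^(x+y).
Reasoning: This is the law of exponents for a common base: multiplying powers adds exponents. E.g. from the series, (Σ x^j/j!)(Σ y^k/k!) = Σ_m (Σ_{j+k=m} x^j y^k/(j!k!)) = Σ_m (x+y)^m/m! by the binomial theorem.
So the two sides agree for all real values of x and y for which both sides are defined.

Conclusion: Yes, this is an identity.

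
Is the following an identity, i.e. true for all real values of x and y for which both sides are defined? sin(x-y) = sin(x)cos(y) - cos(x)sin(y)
Yes, this is an identity.

Claim: sin(x-y) = sin(x)cos(y) - cos(x)sin(y).
Reasoning: Replace y by -y in sin(x+y) = sin(x)cos(y) + cos(x)sin(y) and use cos(-y) = cos(y), sin(-y) = -sin(y): sin(x-y) = sin(x)cos(y) - cos(x)sin(y).
So the two sides agree for all real values of x and y for which both sides are defined.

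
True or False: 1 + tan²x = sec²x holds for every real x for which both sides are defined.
Claim: 1 + tan²x = sec²x.
Reasoning: Start from sin²x + cos²x = 1 and divide every term by cos²x (allowed wherever tan x and sec x are defined): tan²x + 1 = 1/cos²x = sec²x.
So the two sides agree for every real x for which both sides are defined.

Conclusion: True.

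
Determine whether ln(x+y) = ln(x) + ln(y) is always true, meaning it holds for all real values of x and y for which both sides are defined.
Claim: ln(x+y) = ln(x) + ln(y).
Test a specific point where both sides are defined: x = 1/2, y = 4.
LHS = ln(x+y) ≈ 1.5041
RHS = ln(x) + ln(y) ≈ 0.6931
Since 1.5041 ≠ 0.6931, the equation fails at this point, so it cannot hold for all real values of x and y for which both sides are defined.
ln(x) + ln(y) = ln(xy), not ln(x+y).

Conclusion: No, this is NOT an identity.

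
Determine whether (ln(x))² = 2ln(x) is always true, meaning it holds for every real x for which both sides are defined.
No, this is NOT an identity.

Claim: (ln(x))² = 2ln(x).
Test a specific point where both sides are defined: x = 1/2.
LHS = (ln(x))² ≈ 0.4805
RHS = 2ln(x) ≈ -1.3863
Since 0.4805 ≠ -1.3863, the equation fails at this point, so it cannot hold for every real x for which both sides are defined.
2ln(x) equals ln(x²), which is not the same as (ln x)².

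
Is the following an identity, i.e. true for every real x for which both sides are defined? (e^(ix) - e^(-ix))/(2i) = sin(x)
Claim: (e^(ix) - e^(-ix))/(2i) = sin(x).
Reasoning: By Euler's formula e^(ix) = cos(x) + i·sin(x) and e^(-ix) = cos(x) - i·sin(x). Subtracting cancels the cosine terms: e^(ix) - e^(-ix) = 2i·sin(x); divide by 2i.
So the two sides agree for every real x for which both sides are defined.

Conclusion: Yes, this is an identity.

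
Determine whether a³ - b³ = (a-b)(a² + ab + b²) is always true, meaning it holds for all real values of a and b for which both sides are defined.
Yes, this is an identity.

Claim: a³ - b³ = (a-b)(a² + ab + b²).
Reasoning: Expand the right side: (a-b)(a² + ab + b²) = a³ + a²b + ab² - a²b - ab² - b³ = a³ - b³ (the middle terms cancel in pairs).
So the two sides agree for all real values of a and b for which both sides are defined.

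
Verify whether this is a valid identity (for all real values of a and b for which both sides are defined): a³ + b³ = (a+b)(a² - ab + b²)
Yes, this is an identity.

Claim: a³ + b³ = (a+b)(a² - ab + b²).
Reasoning: Expand the right side: (a+b)(a² - ab + b²) = a³ - a²b + ab² + a²b - ab² + b³ = a³ + b³ (the middle terms cancel in pairs).
So the two sides agree for all real values of a and b for which both sides are defined.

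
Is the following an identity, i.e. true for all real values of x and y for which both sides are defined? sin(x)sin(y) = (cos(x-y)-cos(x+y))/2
Claim: sin(x)sin(y) = (cos(x-y)-cos(x+y))/2.
Reasoning: cos(x-y) = cos(x)cos(y) + sin(x)sin(y) and cos(x+y) = cos(x)cos(y) - sin(x)sin(y). Subtracting, cos(x-y) - cos(x+y) = 2sin(x)sin(y); divide by 2.
So the two sides agree for all real values of x and y for which both sides are defined.

Conclusion: Yes, this is an identity.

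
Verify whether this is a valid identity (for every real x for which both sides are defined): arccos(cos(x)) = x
Claim: arccos(cos(x)) = x.
Test a specific point where both sides are defined: x = -π/4.
LHS = arccos(cos(x)) ≈ 0.7854
RHS = x ≈ -0.7854
Since 0.7854 ≠ -0.7854, the equation fails at this point, so it cannot hold for every real x for which both sides are defined.
arccos only returns values in [0, π], so arccos(cos(x)) = x holds only for x in that interval, not for all real x.

Conclusion: No, this is NOT an identity.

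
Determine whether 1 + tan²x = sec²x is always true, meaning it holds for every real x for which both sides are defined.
Yes, this is an identity.

Claim: 1 + tan²x = sec²x.
Reasoning: Start from sin²x + cos²x = 1 and divide every term by cos²x (allowed wherever tan x and sec x are defined): tan²x + 1 = 1/cos²x = sec²x.
So the two sides agree for every real x for which both sides are defined.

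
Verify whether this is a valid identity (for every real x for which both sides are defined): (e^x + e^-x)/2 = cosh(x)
Yes, this is an identity.

Claim: (e^x + e^-x)/2 = cosh(x).
Reasoning: This is exactly the definition of the hyperbolic cosine: cosh(x) := (e^x + e^-x)/2.
So the two sides agree for every real x for which both sides are defined.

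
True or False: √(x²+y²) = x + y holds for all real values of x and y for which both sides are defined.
Claim: √(x²+y²) = x + y.
Test a specific point where both sides are defined: x = 5, y = -3.
LHS = √(x²+y²) ≈ 5.8310
RHS = x + y ≈ 2.0000
Since 5.8310 ≠ 2.0000, the equation fails at this point, so it cannot hold for all real values of x and y for which both sides are defined.
(x+y)² = x² + 2xy + y², not x² + y², so the square root does not split this way.

Conclusion: False.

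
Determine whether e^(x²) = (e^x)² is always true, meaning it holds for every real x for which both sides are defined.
Claim: e^(x²) = (e^x)².
Test a specific point where both sides are defined: x = 3.
LHS = e^(x²) ≈ 8103.0839
RHS = (e^x)² ≈ 403.4288
Since 8103.0839 ≠ 403.4288, the equation fails at this point, so it cannot hold for every real x for which both sides are defined.
(e^x)² = e^(2x), and 2x ≠ x² in general.

Conclusion: No, this is NOT an identity.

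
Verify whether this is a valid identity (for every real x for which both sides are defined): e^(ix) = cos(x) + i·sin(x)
Claim: e^(ix) = cos(x) + i·sin(x).
Reasoning: Euler's formula. Expand e^(ix) = Σ (ix)^k / k!. Since i² = -1, the even-k terms are Σ (-1)^m x^(2m)/(2m)! = cos(x) and the odd-k terms are i · Σ (-1)^m x^(2m+1)/(2m+1)! = i·sin(x).
So the two sides agree for every real x for which both sides are defined.

Conclusion: Yes, this is an identity.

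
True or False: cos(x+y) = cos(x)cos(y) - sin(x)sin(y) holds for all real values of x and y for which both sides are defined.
Claim: cos(x+y) = cos(x)cos(y) - sin(x)sin(y).
Reasoning: By Euler's formula e^(i(x+y)) = e^(ix)·e^(iy) = (cos x + i·sin x)(cos y + i·sin y). The real part of the left side is cos(x+y); the real part of the product is cos(x)cos(y) - sin(x)sin(y) (since i·i = -1).
So the two sides agree for all real values of x and y for which both sides are defined.

Conclusion: True.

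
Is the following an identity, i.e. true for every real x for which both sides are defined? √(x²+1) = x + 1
No, this is NOT an identity.

Claim: √(x²+1) = x + 1.
Test a specific point where both sides are defined: x = -1.
LHS = √(x²+1) ≈ 1.4142
RHS = x + 1 ≈ 0.0000
Since 1.4142 ≠ 0.0000, the equation fails at this point, so it cannot hold for every real x for which both sides are defined.
(x+1)² = x² + 2x + 1 ≠ x² + 1 unless x = 0.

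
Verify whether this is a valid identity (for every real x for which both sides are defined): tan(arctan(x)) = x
Claim: tan(arctan(x)) = x.
Reasoning: For every real x, arctan(x) is by definition the angle in (-π/2, π/2) whose tangent equals x. Taking the tangent of that angle returns x.
So the two sides agree for every real x for which both sides are defined.

Conclusion: Yes, this is an identity.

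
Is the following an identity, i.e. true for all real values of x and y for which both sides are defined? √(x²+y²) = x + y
No, this is NOT an identity.

Claim: √(x²+y²) = x + y.
Test a specific point where both sides are defined: x = 1, y = 3/2.
LHS = √(x²+y²) ≈ 1.8028
RHS = x + y ≈ 2.5000
Since 1.8028 ≠ 2.5000, the equation fails at this point, so it cannot hold for all real values of x and y for which both sides are defined.
(x+y)² = x² + 2xy + y², not x² + y², so the square root does not split this way.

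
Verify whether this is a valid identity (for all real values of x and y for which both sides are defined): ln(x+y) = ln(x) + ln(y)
No, this is NOT an identity.

Claim: ln(x+y) = ln(x) + ln(y).
Test a specific point where both sides are defined: x = 2, y = 3/2.
LHS = ln(x+y) ≈ 1.2528
RHS = ln(x) + ln(y) ≈ 1.0986
Since 1.2528 ≠ 1.0986, the equation fails at this point, so it cannot hold for all real values of x and y for which both sides are defined.
ln(x) + ln(y) = ln(xy), not ln(x+y).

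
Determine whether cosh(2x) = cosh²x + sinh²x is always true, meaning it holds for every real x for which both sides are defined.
Yes, this is an identity.

Claim: cosh(2x) = cosh²x + sinh²x.
Reasoning: cosh²x = (e^(2x) + 2 + e^(-2x))/4 and sinh²x = (e^(2x) - 2 + e^(-2x))/4. Adding gives (2e^(2x) + 2e^(-2x))/4 = (e^(2x) + e^(-2x))/2 = cosh(2x).
So the two sides agree for every real x for which both sides are defined.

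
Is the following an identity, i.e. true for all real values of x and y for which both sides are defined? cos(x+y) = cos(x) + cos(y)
No, this is NOT an identity.

Claim: cos(x+y) = cos(x) + cos(y).
Test a specific point where both sides are defined: x = π/3, y = π/2.
LHS = cos(x+y) ≈ -0.8660
RHS = cos(x) + cos(y) ≈ 0.5000
Since -0.8660 ≠ 0.5000, the equation fails at this point, so it cannot hold for all real values of x and y for which both sides are defined.
The correct expansion is cos(x+y) = cos(x)cos(y) - sin(x)sin(y); cosine is not additive.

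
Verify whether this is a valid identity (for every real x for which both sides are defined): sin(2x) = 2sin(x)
Claim: sin(2x) = 2sin(x).
Test a specific point where both sides are defined: x = -π/6.
LHS = sin(2x) ≈ -0.8660
RHS = 2sin(x) ≈ -1.0000
Since -0.8660 ≠ -1.0000, the equation fails at this point, so it cannot hold for every real x for which both sides are defined.
The correct double-angle formula is sin(2x) = 2sin(x)cos(x).

Conclusion: No, this is NOT an identity.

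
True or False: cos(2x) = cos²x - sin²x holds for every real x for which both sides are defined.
True.

Claim: cos(2x) = cos²x - sin²x.
Reasoning: Put y = x in the addition formula cos(x+y) = cos(x)cos(y) - sin(x)sin(y): cos(2x) = cos²x - sin²x.
So the two sides agree for every real x for which both sides are defined.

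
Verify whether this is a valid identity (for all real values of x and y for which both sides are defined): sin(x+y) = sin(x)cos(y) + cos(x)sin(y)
Claim: sin(x+y) = sin(x)cos(y) + cos(x)sin(y).
Reasoning: By Euler's formula e^(i(x+y)) = e^(ix)·e^(iy) = (cos x + i·sin x)(cos y + i·sin y). The imaginary part of the left side is sin(x+y); the imaginary part of the product is sin(x)cos(y) + cos(x)sin(y).
So the two sides agree for all real values of x and y for which both sides are defined.

Conclusion: Yes, this is an identity.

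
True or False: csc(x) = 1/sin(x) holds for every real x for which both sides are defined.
True.

Claim: csc(x) = 1/sin(x).
Reasoning: csc(x) is by definition the reciprocal of sin(x), wherever sin(x) ≠ 0.
So the two sides agree for every real x for which both sides are defined.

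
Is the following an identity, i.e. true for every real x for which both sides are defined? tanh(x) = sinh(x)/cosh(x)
Yes, this is an identity.

Claim: tanh(x) = sinh(x)/cosh(x).
Reasoning: tanh(x) is defined as sinh(x)/cosh(x) = (e^x - e^-x)/(e^x + e^-x); cosh(x) ≥ 1 is never zero, so this holds for every real x.
So the two sides agree for every real x for which both sides are defined.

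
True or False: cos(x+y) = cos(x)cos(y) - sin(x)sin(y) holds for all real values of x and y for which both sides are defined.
Claim: cos(x+y) = cos(x)cos(y) - sin(x)sin(y).
Reasoning: By Euler's formula e^(i(x+y)) = e^(ix)·e^(iy) = (cos x + i·sin x)(cos y + i·sin y). The real part of the left side is cos(x+y); the real part of the product is cos(x)cos(y) - sin(x)sin(y) (since i·i = -1).
So the two sides agree for all real values of x and y for which both sides are defined.

Conclusion: True.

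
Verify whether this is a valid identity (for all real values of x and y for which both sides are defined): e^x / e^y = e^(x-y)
Claim: e^x / e^y = e^(x-y).
Reasoning: 1/e^y = e^(-y), so e^x / e^y = e^x · e^(-y) = e^(x + (-y)) = e^(x-y) by the product rule for exponents.
So the two sides agree for all real values of x and y for which both sides are defined.

Conclusion: Yes, this is an identity.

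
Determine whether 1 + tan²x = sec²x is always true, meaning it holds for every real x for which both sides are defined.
Yes, this is an identity.

Claim: 1 + tan²x = sec²x.
Reasoning: Start from sin²x + cos²x = 1 and divide every term by cos²x (allowed wherever tan x and sec x are defined): tan²x + 1 = 1/cos²x = sec²x.
So the two sides agree for every real x for which both sides are defined.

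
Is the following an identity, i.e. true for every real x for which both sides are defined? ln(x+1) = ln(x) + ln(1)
Claim: ln(x+1) = ln(x) + ln(1).
Test a specific point where both sides are defined: x = 1/2.
LHS = ln(x+1) ≈ 0.4055
RHS = ln(x) + ln(1) ≈ -0.6931
Since 0.4055 ≠ -0.6931, the equation fails at this point, so it cannot hold for every real x for which both sides are defined.
ln(1) = 0, so the right side is just ln(x), which differs from ln(x+1).

Conclusion: No, this is NOT an identity.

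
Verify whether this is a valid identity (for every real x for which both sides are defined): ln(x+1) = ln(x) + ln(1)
No, this is NOT an identity.

Claim: ln(x+1) = ln(x) + ln(1).
Test a specific point where both sides are defined: x = 2.
LHS = ln(x+1) ≈ 1.0986
RHS = ln(x) + ln(1) ≈ 0.6931
Since 1.0986 ≠ 0.6931, the equation fails at this point, so it cannot hold for every real x for which both sides are defined.
ln(1) = 0, so the right side is just ln(x), which differs from ln(x+1).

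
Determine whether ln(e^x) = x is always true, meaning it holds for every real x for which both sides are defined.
Yes, this is an identity.

Claim: ln(e^x) = x.
Reasoning: ln is the inverse of the exponential: ln(e^x) asks for the exponent p with e^p = e^x, and since e^p is one-to-one that exponent is p = x.
So the two sides agree for every real x for which both sides are defined.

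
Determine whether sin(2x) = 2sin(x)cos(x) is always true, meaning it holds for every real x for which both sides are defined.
Claim: sin(2x) = 2sin(x)cos(x).
Reasoning: Put y = x in the addition formula sin(x+y) = sin(x)cos(y) + cos(x)sin(y): sin(2x) = sin(x)cos(x) + cos(x)sin(x) = 2sin(x)cos(x).
So the two sides agree for every real x for which both sides are defined.

Conclusion: Yes, this is an identity.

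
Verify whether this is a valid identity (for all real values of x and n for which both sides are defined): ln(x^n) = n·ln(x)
Yes, this is an identity.

Claim: ln(x^n) = n·ln(x).
Reasoning: The right side requires x > 0. For x > 0, x^n = (e^(ln x))^n = e^(n·ln x), so taking ln of both sides gives ln(x^n) = n·ln(x).
So the two sides agree for all real values of x and n for which both sides are defined.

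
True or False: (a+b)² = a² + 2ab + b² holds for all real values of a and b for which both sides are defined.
Claim: (a+b)² = a² + 2ab + b².
Reasoning: Expand: (a+b)² = (a+b)(a+b) = a·a + a·b + b·a + b·b = a² + 2ab + b².
So the two sides agree for all real values of a and b for which both sides are defined.

Conclusion: True.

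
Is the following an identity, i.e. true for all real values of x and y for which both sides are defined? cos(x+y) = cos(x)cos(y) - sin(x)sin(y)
Claim: cos(x+y) = cos(x)cos(y) - sin(x)sin(y).
Reasoning: By Euler's formula e^(i(x+y)) = e^(ix)·e^(iy) = (cos x + i·sin x)(cos y + i·sin y). The real part of the left side is cos(x+y); the real part of the product is cos(x)cos(y) - sin(x)sin(y) (since i·i = -1).
So the two sides agree for all real values of x and y for which both sides are defined.

Conclusion: Yes, this is an identity.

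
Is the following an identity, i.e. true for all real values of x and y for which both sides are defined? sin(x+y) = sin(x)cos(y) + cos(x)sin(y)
Claim: sin(x+y) = sin(x)cos(y) + cos(x)sin(y).
Reasoning: By Euler's formula e^(i(x+y)) = e^(ix)·e^(iy) = (cos x + i·sin x)(cos y + i·sin y). The imaginary part of the left side is sin(x+y); the imaginary part of the product is sin(x)cos(y) + cos(x)sin(y).
So the two sides agree for all real values of x and y for which both sides are defined.

Conclusion: Yes, this is an identity.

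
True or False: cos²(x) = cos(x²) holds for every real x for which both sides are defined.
False.

Claim: cos²(x) = cos(x²).
Test a specific point where both sides are defined: x = π/6.
LHS = cos²(x) ≈ 0.7500
RHS = cos(x²) ≈ 0.9627
Since 0.7500 ≠ 0.9627, the equation fails at this point, so it cannot hold for every real x for which both sides are defined.
cos²(x) means (cos x)², squaring the output; cos(x²) squares the input. These are different functions.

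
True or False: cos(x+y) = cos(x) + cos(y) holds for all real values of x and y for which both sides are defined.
Claim: cos(x+y) = cos(x) + cos(y).
Test a specific point where both sides are defined: x = π/3, y = -π/6.
LHS = cos(x+y) ≈ 0.8660
RHS = cos(x) + cos(y) ≈ 1.3660
Since 0.8660 ≠ 1.3660, the equation fails at this point, so it cannot hold for all real values of x and y for which both sides are defined.
The correct expansion is cos(x+y) = cos(x)cos(y) - sin(x)sin(y); cosine is not additive.

Conclusion: False.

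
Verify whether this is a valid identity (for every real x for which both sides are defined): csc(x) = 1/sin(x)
Claim: csc(x) = 1/sin(x).
Reasoning: csc(x) is by definition the reciprocal of sin(x), wherever sin(x) ≠ 0.
So the two sides agree for every real x for which both sides are defined.

Conclusion: Yes, this is an identity.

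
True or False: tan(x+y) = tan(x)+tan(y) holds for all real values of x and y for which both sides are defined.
False.

Claim: tan(x+y) = tan(x)+tan(y).
Test a specific point where both sides are defined: x = π/4, y = π/3.
LHS = tan(x+y) ≈ -3.7321
RHS = tan(x)+tan(y) ≈ 2.7321
Since -3.7321 ≠ 2.7321, the equation fails at this point, so it cannot hold for all real values of x and y for which both sides are defined.
The correct formula is tan(x+y) = (tan(x) + tan(y))/(1 - tan(x)tan(y)).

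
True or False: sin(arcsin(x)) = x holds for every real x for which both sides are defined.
True.

Claim: sin(arcsin(x)) = x.
Reasoning: For -1 ≤ x ≤ 1 (where arcsin is defined), arcsin(x) is by definition an angle whose sine equals x. Taking the sine of that angle returns x. (Note the other order, arcsin(sin x) = x, is NOT an identity.)
So the two sides agree for every real x for which both sides are defined.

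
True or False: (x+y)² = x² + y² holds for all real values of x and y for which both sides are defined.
Claim: (x+y)² = x² + y².
Test a specific point where both sides are defined: x = 4, y = 5.
LHS = (x+y)² ≈ 81.0000
RHS = x² + y² ≈ 41.0000
Since 81.0000 ≠ 41.0000, the equation fails at this point, so it cannot hold for all real values of x and y for which both sides are defined.
The correct expansion is (x+y)² = x² + 2xy + y²; the cross term 2xy is missing.

Conclusion: False.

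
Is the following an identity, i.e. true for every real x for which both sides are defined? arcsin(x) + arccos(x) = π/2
Claim: arcsin(x) + arccos(x) = π/2.
Reasoning: Both sides are defined for -1 ≤ x ≤ 1. Let θ = arcsin(x), so sin θ = x and θ ∈ [-π/2, π/2]. Then cos(π/2 - θ) = sin θ = x and π/2 - θ ∈ [0, π], which is exactly the range of arccos, so arccos(x) = π/2 - θ. Adding: arcsin(x) + arccos(x) = θ + (π/2 - θ) = π/2.
So the two sides agree for every real x for which both sides are defined.

Conclusion: Yes, this is an identity.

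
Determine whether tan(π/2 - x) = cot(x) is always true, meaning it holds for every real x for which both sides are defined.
Claim: tan(π/2 - x) = cot(x).
Reasoning: tan(π/2 - x) = sin(π/2 - x)/cos(π/2 - x) = cos(x)/sin(x) = cot(x), using the cofunction identities sin(π/2 - x) = cos(x) and cos(π/2 - x) = sin(x).
So the two sides agree for every real x for which both sides are defined.

Conclusion: Yes, this is an identity.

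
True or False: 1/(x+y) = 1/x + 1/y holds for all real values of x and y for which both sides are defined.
Claim: 1/(x+y) = 1/x + 1/y.
Test a specific point where both sides are defined: x = 3, y = -1.
LHS = 1/(x+y) ≈ 0.5000
RHS = 1/x + 1/y ≈ -0.6667
Since 0.5000 ≠ -0.6667, the equation fails at this point, so it cannot hold for all real values of x and y for which both sides are defined.
1/x + 1/y = (x+y)/(xy), which is not 1/(x+y).

Conclusion: False.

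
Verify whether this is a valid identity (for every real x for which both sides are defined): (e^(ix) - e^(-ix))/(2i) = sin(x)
Yes, this is an identity.

Claim: (e^(ix) - e^(-ix))/(2i) = sin(x).
Reasoning: By Euler's formula e^(ix) = cos(x) + i·sin(x) and e^(-ix) = cos(x) - i·sin(x). Subtracting cancels the cosine terms: e^(ix) - e^(-ix) = 2i·sin(x); divide by 2i.
So the two sides agree for every real x for which both sides are defined.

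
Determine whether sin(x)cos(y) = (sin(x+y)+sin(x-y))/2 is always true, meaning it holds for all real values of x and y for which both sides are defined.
Claim: sin(x)cos(y) = (sin(x+y)+sin(x-y))/2.
Reasoning: sin(x+y) = sin(x)cos(y) + cos(x)sin(y) and sin(x-y) = sin(x)cos(y) - cos(x)sin(y). Adding, sin(x+y) + sin(x-y) = 2sin(x)cos(y); divide by 2.
So the two sides agree for all real values of x and y for which both sides are defined.

Conclusion: Yes, this is an identity.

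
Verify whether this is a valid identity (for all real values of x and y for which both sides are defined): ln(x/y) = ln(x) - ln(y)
Claim: ln(x/y) = ln(x) - ln(y).
Reasoning: Both sides are simultaneously defined only when x, y > 0. Write x = e^p, y = e^q. Then x/y = e^(p-q), so ln(x/y) = p - q = ln(x) - ln(y).
So the two sides agree for all real values of x and y for which both sides are defined.

Conclusion: Yes, this is an identity.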